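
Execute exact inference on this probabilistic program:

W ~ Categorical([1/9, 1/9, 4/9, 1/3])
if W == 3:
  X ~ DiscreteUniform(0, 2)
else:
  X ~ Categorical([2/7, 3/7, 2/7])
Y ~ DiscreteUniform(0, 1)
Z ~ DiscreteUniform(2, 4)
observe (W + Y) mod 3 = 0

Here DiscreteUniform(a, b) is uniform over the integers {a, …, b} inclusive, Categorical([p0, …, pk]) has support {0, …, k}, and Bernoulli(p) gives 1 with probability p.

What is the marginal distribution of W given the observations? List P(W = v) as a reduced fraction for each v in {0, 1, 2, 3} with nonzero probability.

Enumerate traces; 27 have nonzero weight after conditioning:
  (W=0, X=0, Y=0, Z=2) weight 1/189
  (W=0, X=0, Y=0, Z=3) weight 1/189
  (W=0, X=0, Y=0, Z=4) weight 1/189
  (W=0, X=1, Y=0, Z=2) weight 1/126
  (W=0, X=1, Y=0, Z=3) weight 1/126
  (W=0, X=1, Y=0, Z=4) weight 1/126
  (W=0, X=2, Y=0, Z=2) weight 1/189
  (W=0, X=2, Y=0, Z=3) weight 1/189
  (W=2, X=0, Y=1, Z=2) weight 4/189
  (W=3, X=0, Y=0, Z=2) weight 1/54
  … 17 more
Group by W:
  weight(W=0) = 1/18
  weight(W=2) = 2/9
  weight(W=3) = 1/6
Total weight = 1/18 + 2/9 + 1/6 = 4/9
P(W=0 | obs) = 1/18 / 4/9 = 1/8
P(W=2 | obs) = 2/9 / 4/9 = 1/2
P(W=3 | obs) = 1/6 / 4/9 = 3/8

P(W=0) = 1/8, P(W=2) = 1/2, P(W=3) = 3/8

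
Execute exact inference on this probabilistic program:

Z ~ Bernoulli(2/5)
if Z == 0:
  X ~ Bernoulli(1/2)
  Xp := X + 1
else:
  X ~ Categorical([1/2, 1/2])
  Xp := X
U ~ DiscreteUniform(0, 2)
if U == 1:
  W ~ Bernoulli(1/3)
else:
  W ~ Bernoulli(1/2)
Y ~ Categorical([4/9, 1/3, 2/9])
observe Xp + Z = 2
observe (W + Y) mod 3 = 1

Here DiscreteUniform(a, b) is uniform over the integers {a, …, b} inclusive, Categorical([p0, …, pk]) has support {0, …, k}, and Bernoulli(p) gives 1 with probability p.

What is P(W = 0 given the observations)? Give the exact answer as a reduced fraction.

Enumerate traces; 12 have nonzero weight after conditioning:
  (Z=0, X=1, U=0, W=0, Y=1) weight 1/60
  (Z=0, X=1, U=0, W=1, Y=0) weight 1/45
  (Z=0, X=1, U=1, W=0, Y=1) weight 1/45
  (Z=0, X=1, U=1, W=1, Y=0) weight 2/135
  (Z=0, X=1, U=2, W=0, Y=1) weight 1/60
  (Z=0, X=1, U=2, W=1, Y=0) weight 1/45
  (Z=1, X=1, U=0, W=0, Y=1) weight 1/90
  (Z=1, X=1, U=0, W=1, Y=0) weight 2/135
  … 4 more
Group by W:
  weight(W=0) = 5/54
  weight(W=1) = 8/81
Total weight = 5/54 + 8/81 = 31/162
P(W=0 | obs) = 5/54 / 31/162 = 15/31
P(W=1 | obs) = 8/81 / 31/162 = 16/31

P(W = 0 | obs) = 15/31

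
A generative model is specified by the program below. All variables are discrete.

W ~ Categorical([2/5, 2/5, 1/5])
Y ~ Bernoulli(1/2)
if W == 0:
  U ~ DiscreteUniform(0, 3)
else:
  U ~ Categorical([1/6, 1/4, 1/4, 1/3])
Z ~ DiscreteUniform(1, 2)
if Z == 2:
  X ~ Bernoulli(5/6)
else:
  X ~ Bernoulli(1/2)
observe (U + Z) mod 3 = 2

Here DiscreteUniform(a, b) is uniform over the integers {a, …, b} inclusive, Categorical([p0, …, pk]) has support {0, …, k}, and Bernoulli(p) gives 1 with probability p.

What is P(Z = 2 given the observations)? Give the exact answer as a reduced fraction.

P(Z = 2 | obs) = 2/3

Enumerate traces; 36 have nonzero weight after conditioning:
  (W=0, Y=0, U=0, Z=2, X=0) weight 1/240
  (W=0, Y=0, U=0, Z=2, X=1) weight 1/48
  (W=0, Y=0, U=1, Z=1, X=0) weight 1/80
  (W=0, Y=0, U=1, Z=1, X=1) weight 1/80
  (W=0, Y=0, U=3, Z=2, X=0) weight 1/240
  (W=0, Y=0, U=3, Z=2, X=1) weight 1/48
  (W=0, Y=1, U=0, Z=2, X=0) weight 1/240
  (W=0, Y=1, U=0, Z=2, X=1) weight 1/48
  … 28 more
Group by Z:
  weight(Z=1) = 1/8
  weight(Z=2) = 1/4
Total weight = 1/8 + 1/4 = 3/8
P(Z=1 | obs) = 1/8 / 3/8 = 1/3
P(Z=2 | obs) = 1/4 / 3/8 = 2/3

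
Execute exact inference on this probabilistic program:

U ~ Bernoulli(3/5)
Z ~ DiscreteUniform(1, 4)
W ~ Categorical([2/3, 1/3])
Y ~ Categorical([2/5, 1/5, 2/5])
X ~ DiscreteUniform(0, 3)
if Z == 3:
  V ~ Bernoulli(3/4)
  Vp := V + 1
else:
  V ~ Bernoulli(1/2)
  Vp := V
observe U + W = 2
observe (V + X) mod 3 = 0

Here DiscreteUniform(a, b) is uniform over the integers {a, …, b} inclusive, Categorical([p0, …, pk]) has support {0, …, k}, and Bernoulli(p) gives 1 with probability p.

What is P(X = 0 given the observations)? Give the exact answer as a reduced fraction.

Enumerate traces; 36 have nonzero weight after conditioning:
  (U=1, Z=1, W=1, Y=0, X=0, V=0) weight 1/400
  (U=1, Z=1, W=1, Y=0, X=2, V=1) weight 1/400
  (U=1, Z=1, W=1, Y=0, X=3, V=0) weight 1/400
  (U=1, Z=1, W=1, Y=1, X=0, V=0) weight 1/800
  (U=1, Z=1, W=1, Y=1, X=2, V=1) weight 1/800
  (U=1, Z=1, W=1, Y=1, X=3, V=0) weight 1/800
  (U=1, Z=1, W=1, Y=2, X=0, V=0) weight 1/400
  (U=1, Z=1, W=1, Y=2, X=2, V=1) weight 1/400
  … 28 more
Group by X:
  weight(X=0) = 7/320
  weight(X=2) = 9/320
  weight(X=3) = 7/320
Total weight = 7/320 + 9/320 + 7/320 = 23/320
P(X=0 | obs) = 7/320 / 23/320 = 7/23
P(X=2 | obs) = 9/320 / 23/320 = 9/23
P(X=3 | obs) = 7/320 / 23/320 = 7/23

P(X = 0 | obs) = 7/23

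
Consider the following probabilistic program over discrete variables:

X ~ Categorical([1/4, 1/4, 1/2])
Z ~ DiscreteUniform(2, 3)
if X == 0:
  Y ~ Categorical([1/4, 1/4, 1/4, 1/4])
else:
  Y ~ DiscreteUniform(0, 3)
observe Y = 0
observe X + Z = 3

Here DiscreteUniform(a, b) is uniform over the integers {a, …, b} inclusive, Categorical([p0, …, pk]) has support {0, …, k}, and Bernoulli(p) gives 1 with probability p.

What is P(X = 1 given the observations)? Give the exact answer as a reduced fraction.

P(X = 1 | obs) = 1/2

Enumerate traces; 2 have nonzero weight after conditioning:
  (X=0, Z=3, Y=0) weight 1/32
  (X=1, Z=2, Y=0) weight 1/32
Group by X:
  weight(X=0) = 1/32
  weight(X=1) = 1/32
Total weight = 1/32 + 1/32 = 1/16
P(X=0 | obs) = 1/32 / 1/16 = 1/2
P(X=1 | obs) = 1/32 / 1/16 = 1/2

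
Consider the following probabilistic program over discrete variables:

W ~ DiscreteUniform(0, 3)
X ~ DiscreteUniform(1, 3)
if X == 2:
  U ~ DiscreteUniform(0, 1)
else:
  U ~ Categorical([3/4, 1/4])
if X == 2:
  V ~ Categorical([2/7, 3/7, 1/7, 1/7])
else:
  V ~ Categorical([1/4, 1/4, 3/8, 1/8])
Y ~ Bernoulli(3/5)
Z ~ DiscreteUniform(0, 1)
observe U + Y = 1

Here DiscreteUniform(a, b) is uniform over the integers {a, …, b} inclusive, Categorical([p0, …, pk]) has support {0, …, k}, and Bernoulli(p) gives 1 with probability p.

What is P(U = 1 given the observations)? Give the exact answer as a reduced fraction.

P(U = 1 | obs) = 1/4

Enumerate traces; 192 have nonzero weight after conditioning:
  (W=0, X=1, U=0, V=0, Y=1, Z=0) weight 3/640
  (W=0, X=1, U=0, V=0, Y=1, Z=1) weight 3/640
  (W=0, X=1, U=0, V=1, Y=1, Z=0) weight 3/640
  (W=0, X=1, U=0, V=1, Y=1, Z=1) weight 3/640
  (W=0, X=1, U=0, V=2, Y=1, Z=0) weight 9/1280
  (W=0, X=1, U=0, V=2, Y=1, Z=1) weight 9/1280
  (W=0, X=1, U=0, V=3, Y=1, Z=0) weight 3/1280
  (W=0, X=1, U=0, V=3, Y=1, Z=1) weight 3/1280
  (W=0, X=1, U=1, V=0, Y=0, Z=0) weight 1/960
  … 183 more
Group by U:
  weight(U=0) = 2/5
  weight(U=1) = 2/15
Total weight = 2/5 + 2/15 = 8/15
P(U=0 | obs) = 2/5 / 8/15 = 3/4
P(U=1 | obs) = 2/15 / 8/15 = 1/4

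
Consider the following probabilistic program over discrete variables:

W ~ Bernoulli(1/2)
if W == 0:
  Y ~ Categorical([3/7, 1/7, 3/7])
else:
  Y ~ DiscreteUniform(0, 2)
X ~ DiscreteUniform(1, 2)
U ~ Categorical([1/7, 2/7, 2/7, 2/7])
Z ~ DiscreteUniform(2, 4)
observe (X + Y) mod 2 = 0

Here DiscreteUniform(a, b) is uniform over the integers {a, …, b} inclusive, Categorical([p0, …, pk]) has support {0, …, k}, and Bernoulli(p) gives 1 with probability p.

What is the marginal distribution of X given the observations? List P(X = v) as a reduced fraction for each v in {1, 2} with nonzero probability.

Enumerate traces; 72 have nonzero weight after conditioning:
  (W=0, Y=0, X=2, U=0, Z=2) weight 1/196
  (W=0, Y=0, X=2, U=0, Z=3) weight 1/196
  (W=0, Y=0, X=2, U=0, Z=4) weight 1/196
  (W=0, Y=0, X=2, U=1, Z=2) weight 1/98
  (W=0, Y=0, X=2, U=1, Z=3) weight 1/98
  (W=0, Y=0, X=2, U=1, Z=4) weight 1/98
  (W=0, Y=0, X=2, U=2, Z=2) weight 1/98
  (W=0, Y=0, X=2, U=2, Z=3) weight 1/98
  (W=0, Y=1, X=1, U=0, Z=2) weight 1/588
  … 63 more
Group by X:
  weight(X=1) = 5/42
  weight(X=2) = 8/21
Total weight = 5/42 + 8/21 = 1/2
P(X=1 | obs) = 5/42 / 1/2 = 5/21
P(X=2 | obs) = 8/21 / 1/2 = 16/21

P(X=1) = 5/21, P(X=2) = 16/21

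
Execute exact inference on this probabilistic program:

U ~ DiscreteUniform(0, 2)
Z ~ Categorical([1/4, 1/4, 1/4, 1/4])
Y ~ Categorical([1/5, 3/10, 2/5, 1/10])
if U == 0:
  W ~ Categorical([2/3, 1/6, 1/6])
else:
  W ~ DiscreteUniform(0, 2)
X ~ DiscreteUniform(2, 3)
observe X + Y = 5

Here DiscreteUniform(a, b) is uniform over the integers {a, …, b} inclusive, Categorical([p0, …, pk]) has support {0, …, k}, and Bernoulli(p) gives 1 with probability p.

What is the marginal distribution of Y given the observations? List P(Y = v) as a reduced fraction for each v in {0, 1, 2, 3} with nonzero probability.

Enumerate traces; 72 have nonzero weight after conditioning:
  (U=0, Z=0, Y=2, W=0, X=3) weight 1/90
  (U=0, Z=0, Y=2, W=1, X=3) weight 1/360
  (U=0, Z=0, Y=2, W=2, X=3) weight 1/360
  (U=0, Z=0, Y=3, W=0, X=2) weight 1/360
  (U=0, Z=0, Y=3, W=1, X=2) weight 1/1440
  (U=0, Z=0, Y=3, W=2, X=2) weight 1/1440
  (U=0, Z=1, Y=2, W=0, X=3) weight 1/90
  (U=0, Z=1, Y=2, W=1, X=3) weight 1/360
  … 64 more
Group by Y:
  weight(Y=2) = 1/5
  weight(Y=3) = 1/20
Total weight = 1/5 + 1/20 = 1/4
P(Y=2 | obs) = 1/5 / 1/4 = 4/5
P(Y=3 | obs) = 1/20 / 1/4 = 1/5

P(Y=2) = 4/5, P(Y=3) = 1/5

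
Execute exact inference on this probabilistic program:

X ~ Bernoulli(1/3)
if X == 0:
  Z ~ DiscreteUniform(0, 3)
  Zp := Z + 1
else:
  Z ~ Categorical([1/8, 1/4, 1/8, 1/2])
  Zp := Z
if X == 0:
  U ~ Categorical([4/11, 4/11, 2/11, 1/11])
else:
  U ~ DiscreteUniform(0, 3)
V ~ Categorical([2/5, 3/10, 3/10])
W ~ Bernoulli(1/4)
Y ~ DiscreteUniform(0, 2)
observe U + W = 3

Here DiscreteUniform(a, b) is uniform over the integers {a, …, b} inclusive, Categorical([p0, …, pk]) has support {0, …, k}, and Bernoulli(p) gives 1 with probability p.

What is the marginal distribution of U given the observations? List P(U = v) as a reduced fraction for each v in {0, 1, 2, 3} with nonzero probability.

Enumerate traces; 144 have nonzero weight after conditioning:
  (X=0, Z=0, U=2, V=0, W=1, Y=0) weight 1/990
  (X=0, Z=0, U=2, V=0, W=1, Y=1) weight 1/990
  (X=0, Z=0, U=2, V=0, W=1, Y=2) weight 1/990
  (X=0, Z=0, U=2, V=1, W=1, Y=0) weight 1/1320
  (X=0, Z=0, U=2, V=1, W=1, Y=1) weight 1/1320
  (X=0, Z=0, U=2, V=1, W=1, Y=2) weight 1/1320
  (X=0, Z=0, U=2, V=2, W=1, Y=0) weight 1/1320
  (X=0, Z=0, U=2, V=2, W=1, Y=1) weight 1/1320
  (X=0, Z=0, U=3, V=0, W=0, Y=0) weight 1/660
  … 135 more
Group by U:
  weight(U=2) = 9/176
  weight(U=3) = 19/176
Total weight = 9/176 + 19/176 = 7/44
P(U=2 | obs) = 9/176 / 7/44 = 9/28
P(U=3 | obs) = 19/176 / 7/44 = 19/28

P(U=2) = 9/28, P(U=3) = 19/28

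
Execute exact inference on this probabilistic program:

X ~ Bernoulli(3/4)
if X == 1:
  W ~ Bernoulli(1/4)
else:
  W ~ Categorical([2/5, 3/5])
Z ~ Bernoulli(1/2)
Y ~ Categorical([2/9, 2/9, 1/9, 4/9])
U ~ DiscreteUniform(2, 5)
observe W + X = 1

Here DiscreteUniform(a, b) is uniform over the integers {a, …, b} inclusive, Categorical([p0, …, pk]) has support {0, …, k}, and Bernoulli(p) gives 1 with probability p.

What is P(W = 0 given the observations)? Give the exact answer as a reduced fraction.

Enumerate traces; 64 have nonzero weight after conditioning:
  (X=0, W=1, Z=0, Y=0, U=2) weight 1/240
  (X=0, W=1, Z=0, Y=0, U=3) weight 1/240
  (X=0, W=1, Z=0, Y=0, U=4) weight 1/240
  (X=0, W=1, Z=0, Y=0, U=5) weight 1/240
  (X=0, W=1, Z=0, Y=1, U=2) weight 1/240
  (X=0, W=1, Z=0, Y=1, U=3) weight 1/240
  (X=0, W=1, Z=0, Y=1, U=4) weight 1/240
  (X=0, W=1, Z=0, Y=1, U=5) weight 1/240
  (X=1, W=0, Z=0, Y=0, U=2) weight 1/64
  … 55 more
Group by W:
  weight(W=0) = 9/16
  weight(W=1) = 3/20
Total weight = 9/16 + 3/20 = 57/80
P(W=0 | obs) = 9/16 / 57/80 = 15/19
P(W=1 | obs) = 3/20 / 57/80 = 4/19

P(W = 0 | obs) = 15/19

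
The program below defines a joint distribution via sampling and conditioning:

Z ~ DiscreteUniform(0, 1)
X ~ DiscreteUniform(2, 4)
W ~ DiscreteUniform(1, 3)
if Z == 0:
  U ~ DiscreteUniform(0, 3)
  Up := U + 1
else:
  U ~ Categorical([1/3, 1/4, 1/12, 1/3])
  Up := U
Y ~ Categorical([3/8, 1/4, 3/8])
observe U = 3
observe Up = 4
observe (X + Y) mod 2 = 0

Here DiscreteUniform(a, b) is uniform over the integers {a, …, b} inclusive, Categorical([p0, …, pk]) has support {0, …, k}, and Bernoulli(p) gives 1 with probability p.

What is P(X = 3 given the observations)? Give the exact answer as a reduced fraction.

P(X = 3 | obs) = 1/7

Enumerate traces; 15 have nonzero weight after conditioning:
  (Z=0, X=2, W=1, U=3, Y=0) weight 1/192
  (Z=0, X=2, W=1, U=3, Y=2) weight 1/192
  (Z=0, X=2, W=2, U=3, Y=0) weight 1/192
  (Z=0, X=2, W=2, U=3, Y=2) weight 1/192
  (Z=0, X=2, W=3, U=3, Y=0) weight 1/192
  (Z=0, X=2, W=3, U=3, Y=2) weight 1/192
  (Z=0, X=3, W=1, U=3, Y=1) weight 1/288
  (Z=0, X=3, W=2, U=3, Y=1) weight 1/288
  (Z=0, X=4, W=1, U=3, Y=0) weight 1/192
  … 6 more
Group by X:
  weight(X=2) = 1/32
  weight(X=3) = 1/96
  weight(X=4) = 1/32
Total weight = 1/32 + 1/96 + 1/32 = 7/96
P(X=2 | obs) = 1/32 / 7/96 = 3/7
P(X=3 | obs) = 1/96 / 7/96 = 1/7
P(X=4 | obs) = 1/32 / 7/96 = 3/7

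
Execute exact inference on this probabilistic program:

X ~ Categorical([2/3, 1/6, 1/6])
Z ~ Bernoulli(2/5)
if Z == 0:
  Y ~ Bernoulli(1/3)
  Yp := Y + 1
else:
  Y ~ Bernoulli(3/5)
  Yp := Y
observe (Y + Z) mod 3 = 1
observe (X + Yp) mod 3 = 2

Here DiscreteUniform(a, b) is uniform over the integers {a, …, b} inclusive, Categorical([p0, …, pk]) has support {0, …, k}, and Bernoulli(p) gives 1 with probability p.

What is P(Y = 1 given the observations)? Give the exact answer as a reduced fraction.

P(Y = 1 | obs) = 5/6

Enumerate traces; 2 have nonzero weight after conditioning:
  (X=0, Z=0, Y=1) weight 2/15
  (X=2, Z=1, Y=0) weight 2/75
Group by Y:
  weight(Y=0) = 2/75
  weight(Y=1) = 2/15
Total weight = 2/75 + 2/15 = 4/25
P(Y=0 | obs) = 2/75 / 4/25 = 1/6
P(Y=1 | obs) = 2/15 / 4/25 = 5/6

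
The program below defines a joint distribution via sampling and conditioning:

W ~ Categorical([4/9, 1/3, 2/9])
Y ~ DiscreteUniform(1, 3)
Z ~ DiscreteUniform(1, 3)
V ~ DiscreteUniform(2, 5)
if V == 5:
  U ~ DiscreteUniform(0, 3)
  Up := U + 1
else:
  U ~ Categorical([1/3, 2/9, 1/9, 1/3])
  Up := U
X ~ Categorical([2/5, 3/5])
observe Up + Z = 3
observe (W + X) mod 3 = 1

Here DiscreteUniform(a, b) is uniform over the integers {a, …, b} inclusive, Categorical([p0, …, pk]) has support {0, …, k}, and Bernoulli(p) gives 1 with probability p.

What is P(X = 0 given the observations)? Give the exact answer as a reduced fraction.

P(X = 0 | obs) = 1/3

Enumerate traces; 66 have nonzero weight after conditioning:
  (W=0, Y=1, Z=1, V=2, U=2, X=1) weight 1/1215
  (W=0, Y=1, Z=1, V=3, U=2, X=1) weight 1/1215
  (W=0, Y=1, Z=1, V=4, U=2, X=1) weight 1/1215
  (W=0, Y=1, Z=1, V=5, U=1, X=1) weight 1/540
  (W=0, Y=1, Z=2, V=2, U=1, X=1) weight 2/1215
  (W=0, Y=1, Z=2, V=3, U=1, X=1) weight 2/1215
  (W=0, Y=1, Z=2, V=4, U=1, X=1) weight 2/1215
  (W=0, Y=1, Z=2, V=5, U=0, X=1) weight 1/540
  (W=1, Y=1, Z=1, V=2, U=2, X=0) weight 1/2430
  … 57 more
Group by X:
  weight(X=0) = 1/36
  weight(X=1) = 1/18
Total weight = 1/36 + 1/18 = 1/12
P(X=0 | obs) = 1/36 / 1/12 = 1/3
P(X=1 | obs) = 1/18 / 1/12 = 2/3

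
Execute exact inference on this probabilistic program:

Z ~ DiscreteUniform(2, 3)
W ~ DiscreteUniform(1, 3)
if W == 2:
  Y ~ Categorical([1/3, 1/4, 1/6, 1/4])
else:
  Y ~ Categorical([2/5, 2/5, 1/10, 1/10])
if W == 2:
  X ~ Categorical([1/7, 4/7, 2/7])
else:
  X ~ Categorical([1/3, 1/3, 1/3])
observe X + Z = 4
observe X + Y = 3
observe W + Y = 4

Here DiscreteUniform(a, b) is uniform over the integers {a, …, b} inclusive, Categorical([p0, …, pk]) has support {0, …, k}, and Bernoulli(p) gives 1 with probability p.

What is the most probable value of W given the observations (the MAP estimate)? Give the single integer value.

Enumerate traces; 2 have nonzero weight after conditioning:
  (Z=2, W=3, Y=1, X=2) weight 1/45
  (Z=3, W=2, Y=2, X=1) weight 1/63
Group by W:
  weight(W=2) = 1/63
  weight(W=3) = 1/45
Total weight = 1/63 + 1/45 = 4/105
P(W=2 | obs) = 1/63 / 4/105 = 5/12
P(W=3 | obs) = 1/45 / 4/105 = 7/12
argmax = 3

argmax_v P(W = v | obs) = 3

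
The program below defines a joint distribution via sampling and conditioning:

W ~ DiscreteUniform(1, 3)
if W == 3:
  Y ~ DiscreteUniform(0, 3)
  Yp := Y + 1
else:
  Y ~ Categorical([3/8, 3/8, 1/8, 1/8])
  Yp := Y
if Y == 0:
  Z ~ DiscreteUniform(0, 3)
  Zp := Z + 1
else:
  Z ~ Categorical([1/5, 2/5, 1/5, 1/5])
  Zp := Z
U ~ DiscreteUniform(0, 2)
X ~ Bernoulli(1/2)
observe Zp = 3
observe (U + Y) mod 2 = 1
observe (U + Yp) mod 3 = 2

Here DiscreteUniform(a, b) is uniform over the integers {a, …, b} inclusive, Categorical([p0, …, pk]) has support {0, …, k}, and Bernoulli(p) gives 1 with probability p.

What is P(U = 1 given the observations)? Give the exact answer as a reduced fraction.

P(U = 1 | obs) = 5/13

Enumerate traces; 8 have nonzero weight after conditioning:
  (W=1, Y=3, Z=3, U=2, X=0) weight 1/720
  (W=1, Y=3, Z=3, U=2, X=1) weight 1/720
  (W=2, Y=3, Z=3, U=2, X=0) weight 1/720
  (W=2, Y=3, Z=3, U=2, X=1) weight 1/720
  (W=3, Y=0, Z=2, U=1, X=0) weight 1/288
  (W=3, Y=0, Z=2, U=1, X=1) weight 1/288
  (W=3, Y=1, Z=3, U=0, X=0) weight 1/360
  (W=3, Y=1, Z=3, U=0, X=1) weight 1/360
Group by U:
  weight(U=0) = 1/180
  weight(U=1) = 1/144
  weight(U=2) = 1/180
Total weight = 1/180 + 1/144 + 1/180 = 13/720
P(U=0 | obs) = 1/180 / 13/720 = 4/13
P(U=1 | obs) = 1/144 / 13/720 = 5/13
P(U=2 | obs) = 1/180 / 13/720 = 4/13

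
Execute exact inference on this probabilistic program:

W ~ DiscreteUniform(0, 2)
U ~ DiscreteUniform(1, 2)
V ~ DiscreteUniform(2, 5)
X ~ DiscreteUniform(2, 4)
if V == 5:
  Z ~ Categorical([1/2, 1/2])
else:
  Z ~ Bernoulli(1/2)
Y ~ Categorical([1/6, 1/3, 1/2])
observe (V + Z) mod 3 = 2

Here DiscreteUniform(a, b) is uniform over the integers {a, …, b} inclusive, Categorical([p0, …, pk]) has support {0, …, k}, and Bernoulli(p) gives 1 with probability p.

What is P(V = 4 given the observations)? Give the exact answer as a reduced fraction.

P(V = 4 | obs) = 1/3

Enumerate traces; 162 have nonzero weight after conditioning:
  (W=0, U=1, V=2, X=2, Z=0, Y=0) weight 1/864
  (W=0, U=1, V=2, X=2, Z=0, Y=1) weight 1/432
  (W=0, U=1, V=2, X=2, Z=0, Y=2) weight 1/288
  (W=0, U=1, V=2, X=3, Z=0, Y=0) weight 1/864
  (W=0, U=1, V=2, X=3, Z=0, Y=1) weight 1/432
  (W=0, U=1, V=2, X=3, Z=0, Y=2) weight 1/288
  (W=0, U=1, V=2, X=4, Z=0, Y=0) weight 1/864
  (W=0, U=1, V=2, X=4, Z=0, Y=1) weight 1/432
  (W=0, U=1, V=4, X=2, Z=1, Y=0) weight 1/864
  (W=0, U=1, V=5, X=2, Z=0, Y=0) weight 1/864
  … 152 more
Group by V:
  weight(V=2) = 1/8
  weight(V=4) = 1/8
  weight(V=5) = 1/8
Total weight = 1/8 + 1/8 + 1/8 = 3/8
P(V=2 | obs) = 1/8 / 3/8 = 1/3
P(V=4 | obs) = 1/8 / 3/8 = 1/3
P(V=5 | obs) = 1/8 / 3/8 = 1/3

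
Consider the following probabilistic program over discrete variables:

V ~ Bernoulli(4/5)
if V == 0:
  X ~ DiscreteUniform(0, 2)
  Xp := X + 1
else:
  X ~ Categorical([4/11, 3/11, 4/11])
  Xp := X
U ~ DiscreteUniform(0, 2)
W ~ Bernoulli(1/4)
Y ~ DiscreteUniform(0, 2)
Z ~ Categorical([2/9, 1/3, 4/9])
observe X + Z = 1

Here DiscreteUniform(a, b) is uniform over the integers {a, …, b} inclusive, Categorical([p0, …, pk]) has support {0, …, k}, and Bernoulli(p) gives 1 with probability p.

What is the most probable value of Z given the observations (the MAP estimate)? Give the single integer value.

argmax_v P(Z = v | obs) = 1

Enumerate traces; 72 have nonzero weight after conditioning:
  (V=0, X=0, U=0, W=0, Y=0, Z=1) weight 1/540
  (V=0, X=0, U=0, W=0, Y=1, Z=1) weight 1/540
  (V=0, X=0, U=0, W=0, Y=2, Z=1) weight 1/540
  (V=0, X=0, U=0, W=1, Y=0, Z=1) weight 1/1620
  (V=0, X=0, U=0, W=1, Y=1, Z=1) weight 1/1620
  (V=0, X=0, U=0, W=1, Y=2, Z=1) weight 1/1620
  (V=0, X=0, U=1, W=0, Y=0, Z=1) weight 1/540
  (V=0, X=0, U=1, W=0, Y=1, Z=1) weight 1/540
  (V=0, X=1, U=0, W=0, Y=0, Z=0) weight 1/810
  … 63 more
Group by Z:
  weight(Z=0) = 94/1485
  weight(Z=1) = 59/495
Total weight = 94/1485 + 59/495 = 271/1485
P(Z=0 | obs) = 94/1485 / 271/1485 = 94/271
P(Z=1 | obs) = 59/495 / 271/1485 = 177/271
argmax = 1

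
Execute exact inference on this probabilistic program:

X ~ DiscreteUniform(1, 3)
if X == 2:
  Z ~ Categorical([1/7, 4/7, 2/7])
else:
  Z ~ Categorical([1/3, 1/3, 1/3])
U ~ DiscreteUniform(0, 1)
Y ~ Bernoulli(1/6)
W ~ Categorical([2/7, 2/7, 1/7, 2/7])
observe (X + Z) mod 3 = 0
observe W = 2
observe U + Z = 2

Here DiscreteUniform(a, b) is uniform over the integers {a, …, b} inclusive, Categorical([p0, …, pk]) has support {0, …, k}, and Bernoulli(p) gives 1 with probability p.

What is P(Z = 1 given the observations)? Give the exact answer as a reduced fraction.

Enumerate traces; 4 have nonzero weight after conditioning:
  (X=1, Z=2, U=0, Y=0, W=2) weight 5/756
  (X=1, Z=2, U=0, Y=1, W=2) weight 1/756
  (X=2, Z=1, U=1, Y=0, W=2) weight 5/441
  (X=2, Z=1, U=1, Y=1, W=2) weight 1/441
Group by Z:
  weight(Z=1) = 2/147
  weight(Z=2) = 1/126
Total weight = 2/147 + 1/126 = 19/882
P(Z=1 | obs) = 2/147 / 19/882 = 12/19
P(Z=2 | obs) = 1/126 / 19/882 = 7/19

P(Z = 1 | obs) = 12/19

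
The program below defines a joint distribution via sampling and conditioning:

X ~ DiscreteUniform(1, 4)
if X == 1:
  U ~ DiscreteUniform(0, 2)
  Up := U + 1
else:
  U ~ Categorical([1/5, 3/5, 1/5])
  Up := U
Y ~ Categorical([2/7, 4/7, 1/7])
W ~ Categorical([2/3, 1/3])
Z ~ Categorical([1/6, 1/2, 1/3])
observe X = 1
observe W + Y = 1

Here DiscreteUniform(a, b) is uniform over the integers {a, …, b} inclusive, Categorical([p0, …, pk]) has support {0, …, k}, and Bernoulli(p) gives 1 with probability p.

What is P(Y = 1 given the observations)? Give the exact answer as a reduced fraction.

P(Y = 1 | obs) = 4/5

Enumerate traces; 18 have nonzero weight after conditioning:
  (X=1, U=0, Y=0, W=1, Z=0) weight 1/756
  (X=1, U=0, Y=0, W=1, Z=1) weight 1/252
  (X=1, U=0, Y=0, W=1, Z=2) weight 1/378
  (X=1, U=0, Y=1, W=0, Z=0) weight 1/189
  (X=1, U=0, Y=1, W=0, Z=1) weight 1/63
  (X=1, U=0, Y=1, W=0, Z=2) weight 2/189
  (X=1, U=1, Y=0, W=1, Z=0) weight 1/756
  (X=1, U=1, Y=0, W=1, Z=1) weight 1/252
  … 10 more
Group by Y:
  weight(Y=0) = 1/42
  weight(Y=1) = 2/21
Total weight = 1/42 + 2/21 = 5/42
P(Y=0 | obs) = 1/42 / 5/42 = 1/5
P(Y=1 | obs) = 2/21 / 5/42 = 4/5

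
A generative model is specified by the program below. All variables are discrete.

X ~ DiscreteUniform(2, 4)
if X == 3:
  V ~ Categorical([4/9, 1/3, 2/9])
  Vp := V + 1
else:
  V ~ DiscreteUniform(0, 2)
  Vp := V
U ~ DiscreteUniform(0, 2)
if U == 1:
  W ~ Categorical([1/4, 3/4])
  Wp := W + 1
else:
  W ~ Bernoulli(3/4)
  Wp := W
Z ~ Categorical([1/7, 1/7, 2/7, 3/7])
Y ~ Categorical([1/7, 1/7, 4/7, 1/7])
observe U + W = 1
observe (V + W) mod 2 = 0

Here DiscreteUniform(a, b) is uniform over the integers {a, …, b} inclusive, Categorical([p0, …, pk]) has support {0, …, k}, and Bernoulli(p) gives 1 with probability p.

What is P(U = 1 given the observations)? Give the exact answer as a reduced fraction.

Enumerate traces; 144 have nonzero weight after conditioning:
  (X=2, V=0, U=1, W=0, Z=0, Y=0) weight 1/5292
  (X=2, V=0, U=1, W=0, Z=0, Y=1) weight 1/5292
  (X=2, V=0, U=1, W=0, Z=0, Y=2) weight 1/1323
  (X=2, V=0, U=1, W=0, Z=0, Y=3) weight 1/5292
  (X=2, V=0, U=1, W=0, Z=1, Y=0) weight 1/5292
  (X=2, V=0, U=1, W=0, Z=1, Y=1) weight 1/5292
  (X=2, V=0, U=1, W=0, Z=1, Y=2) weight 1/1323
  (X=2, V=0, U=1, W=0, Z=1, Y=3) weight 1/5292
  (X=2, V=1, U=0, W=1, Z=0, Y=0) weight 1/1764
  … 135 more
Group by U:
  weight(U=0) = 1/12
  weight(U=1) = 1/18
Total weight = 1/12 + 1/18 = 5/36
P(U=0 | obs) = 1/12 / 5/36 = 3/5
P(U=1 | obs) = 1/18 / 5/36 = 2/5

P(U = 1 | obs) = 2/5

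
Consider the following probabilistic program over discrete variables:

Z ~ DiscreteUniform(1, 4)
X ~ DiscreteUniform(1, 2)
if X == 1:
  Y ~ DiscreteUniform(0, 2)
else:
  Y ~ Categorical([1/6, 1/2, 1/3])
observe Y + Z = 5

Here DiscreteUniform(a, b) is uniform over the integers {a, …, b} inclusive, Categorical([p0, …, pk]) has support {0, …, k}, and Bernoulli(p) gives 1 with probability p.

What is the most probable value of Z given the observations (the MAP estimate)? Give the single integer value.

argmax_v P(Z = v | obs) = 4

Enumerate traces; 4 have nonzero weight after conditioning:
  (Z=3, X=1, Y=2) weight 1/24
  (Z=3, X=2, Y=2) weight 1/24
  (Z=4, X=1, Y=1) weight 1/24
  (Z=4, X=2, Y=1) weight 1/16
Group by Z:
  weight(Z=3) = 1/12
  weight(Z=4) = 5/48
Total weight = 1/12 + 5/48 = 3/16
P(Z=3 | obs) = 1/12 / 3/16 = 4/9
P(Z=4 | obs) = 5/48 / 3/16 = 5/9
argmax = 4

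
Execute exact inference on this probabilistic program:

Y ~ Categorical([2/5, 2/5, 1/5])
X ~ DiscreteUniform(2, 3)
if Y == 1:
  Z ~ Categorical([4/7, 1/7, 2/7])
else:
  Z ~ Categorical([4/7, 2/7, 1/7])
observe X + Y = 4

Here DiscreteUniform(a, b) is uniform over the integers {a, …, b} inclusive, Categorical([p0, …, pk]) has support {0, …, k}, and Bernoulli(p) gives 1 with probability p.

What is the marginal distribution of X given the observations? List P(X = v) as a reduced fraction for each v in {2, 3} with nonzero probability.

Enumerate traces; 6 have nonzero weight after conditioning:
  (Y=1, X=3, Z=0) weight 4/35
  (Y=1, X=3, Z=1) weight 1/35
  (Y=1, X=3, Z=2) weight 2/35
  (Y=2, X=2, Z=0) weight 2/35
  (Y=2, X=2, Z=1) weight 1/35
  (Y=2, X=2, Z=2) weight 1/70
Group by X:
  weight(X=2) = 1/10
  weight(X=3) = 1/5
Total weight = 1/10 + 1/5 = 3/10
P(X=2 | obs) = 1/10 / 3/10 = 1/3
P(X=3 | obs) = 1/5 / 3/10 = 2/3

P(X=2) = 1/3, P(X=3) = 2/3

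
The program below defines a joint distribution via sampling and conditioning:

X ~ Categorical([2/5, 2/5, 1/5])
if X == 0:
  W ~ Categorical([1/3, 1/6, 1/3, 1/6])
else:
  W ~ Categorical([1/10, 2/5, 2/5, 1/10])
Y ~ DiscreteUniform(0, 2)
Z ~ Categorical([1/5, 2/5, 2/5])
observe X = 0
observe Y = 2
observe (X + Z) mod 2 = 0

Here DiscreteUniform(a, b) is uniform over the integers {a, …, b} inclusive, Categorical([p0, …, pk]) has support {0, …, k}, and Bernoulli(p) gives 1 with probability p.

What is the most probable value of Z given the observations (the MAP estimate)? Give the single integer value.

Enumerate traces; 8 have nonzero weight after conditioning:
  (X=0, W=0, Y=2, Z=0) weight 2/225
  (X=0, W=0, Y=2, Z=2) weight 4/225
  (X=0, W=1, Y=2, Z=0) weight 1/225
  (X=0, W=1, Y=2, Z=2) weight 2/225
  (X=0, W=2, Y=2, Z=0) weight 2/225
  (X=0, W=2, Y=2, Z=2) weight 4/225
  (X=0, W=3, Y=2, Z=0) weight 1/225
  (X=0, W=3, Y=2, Z=2) weight 2/225
Group by Z:
  weight(Z=0) = 2/75
  weight(Z=2) = 4/75
Total weight = 2/75 + 4/75 = 2/25
P(Z=0 | obs) = 2/75 / 2/25 = 1/3
P(Z=2 | obs) = 4/75 / 2/25 = 2/3
argmax = 2

argmax_v P(Z = v | obs) = 2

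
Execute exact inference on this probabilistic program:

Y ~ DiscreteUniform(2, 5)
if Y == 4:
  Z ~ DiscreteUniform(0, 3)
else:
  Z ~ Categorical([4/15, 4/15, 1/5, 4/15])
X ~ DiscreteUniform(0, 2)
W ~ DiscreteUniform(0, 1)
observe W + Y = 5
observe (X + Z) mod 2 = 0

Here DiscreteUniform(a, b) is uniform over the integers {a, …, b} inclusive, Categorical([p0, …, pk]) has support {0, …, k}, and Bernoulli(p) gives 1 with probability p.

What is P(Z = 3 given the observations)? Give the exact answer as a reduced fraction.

Enumerate traces; 12 have nonzero weight after conditioning:
  (Y=4, Z=0, X=0, W=1) weight 1/96
  (Y=4, Z=0, X=2, W=1) weight 1/96
  (Y=4, Z=1, X=1, W=1) weight 1/96
  (Y=4, Z=2, X=0, W=1) weight 1/96
  (Y=4, Z=2, X=2, W=1) weight 1/96
  (Y=4, Z=3, X=1, W=1) weight 1/96
  (Y=5, Z=0, X=0, W=0) weight 1/90
  (Y=5, Z=0, X=2, W=0) weight 1/90
  … 4 more
Group by Z:
  weight(Z=0) = 31/720
  weight(Z=1) = 31/1440
  weight(Z=2) = 3/80
  weight(Z=3) = 31/1440
Total weight = 31/720 + 31/1440 + 3/80 + 31/1440 = 89/720
P(Z=0 | obs) = 31/720 / 89/720 = 31/89
P(Z=1 | obs) = 31/1440 / 89/720 = 31/178
P(Z=2 | obs) = 3/80 / 89/720 = 27/89
P(Z=3 | obs) = 31/1440 / 89/720 = 31/178

P(Z = 3 | obs) = 31/178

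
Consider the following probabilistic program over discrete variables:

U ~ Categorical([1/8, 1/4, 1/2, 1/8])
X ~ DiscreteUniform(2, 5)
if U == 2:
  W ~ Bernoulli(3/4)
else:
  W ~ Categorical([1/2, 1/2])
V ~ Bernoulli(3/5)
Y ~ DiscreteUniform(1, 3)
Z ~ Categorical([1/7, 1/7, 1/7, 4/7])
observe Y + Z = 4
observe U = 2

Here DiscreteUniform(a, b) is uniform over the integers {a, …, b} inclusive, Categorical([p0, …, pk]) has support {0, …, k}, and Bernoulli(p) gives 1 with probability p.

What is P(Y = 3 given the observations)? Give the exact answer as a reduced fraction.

P(Y = 3 | obs) = 1/6

Enumerate traces; 48 have nonzero weight after conditioning:
  (U=2, X=2, W=0, V=0, Y=1, Z=3) weight 1/420
  (U=2, X=2, W=0, V=0, Y=2, Z=2) weight 1/1680
  (U=2, X=2, W=0, V=0, Y=3, Z=1) weight 1/1680
  (U=2, X=2, W=0, V=1, Y=1, Z=3) weight 1/280
  (U=2, X=2, W=0, V=1, Y=2, Z=2) weight 1/1120
  (U=2, X=2, W=0, V=1, Y=3, Z=1) weight 1/1120
  (U=2, X=2, W=1, V=0, Y=1, Z=3) weight 1/140
  (U=2, X=2, W=1, V=0, Y=2, Z=2) weight 1/560
  … 40 more
Group by Y:
  weight(Y=1) = 2/21
  weight(Y=2) = 1/42
  weight(Y=3) = 1/42
Total weight = 2/21 + 1/42 + 1/42 = 1/7
P(Y=1 | obs) = 2/21 / 1/7 = 2/3
P(Y=2 | obs) = 1/42 / 1/7 = 1/6
P(Y=3 | obs) = 1/42 / 1/7 = 1/6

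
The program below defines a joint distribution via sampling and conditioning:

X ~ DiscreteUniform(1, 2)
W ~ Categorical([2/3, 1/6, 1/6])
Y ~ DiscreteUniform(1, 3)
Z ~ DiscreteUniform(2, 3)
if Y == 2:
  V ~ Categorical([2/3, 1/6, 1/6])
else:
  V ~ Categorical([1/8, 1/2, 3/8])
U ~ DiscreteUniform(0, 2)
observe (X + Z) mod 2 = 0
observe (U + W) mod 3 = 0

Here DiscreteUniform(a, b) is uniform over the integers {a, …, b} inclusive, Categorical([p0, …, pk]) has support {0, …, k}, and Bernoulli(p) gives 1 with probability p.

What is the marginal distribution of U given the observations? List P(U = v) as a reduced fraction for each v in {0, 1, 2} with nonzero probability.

P(U=0) = 2/3, P(U=1) = 1/6, P(U=2) = 1/6

Enumerate traces; 54 have nonzero weight after conditioning:
  (X=1, W=0, Y=1, Z=3, V=0, U=0) weight 1/432
  (X=1, W=0, Y=1, Z=3, V=1, U=0) weight 1/108
  (X=1, W=0, Y=1, Z=3, V=2, U=0) weight 1/144
  (X=1, W=0, Y=2, Z=3, V=0, U=0) weight 1/81
  (X=1, W=0, Y=2, Z=3, V=1, U=0) weight 1/324
  (X=1, W=0, Y=2, Z=3, V=2, U=0) weight 1/324
  (X=1, W=0, Y=3, Z=3, V=0, U=0) weight 1/432
  (X=1, W=0, Y=3, Z=3, V=1, U=0) weight 1/108
  (X=1, W=1, Y=1, Z=3, V=0, U=2) weight 1/1728
  (X=1, W=2, Y=1, Z=3, V=0, U=1) weight 1/1728
  … 44 more
Group by U:
  weight(U=0) = 1/9
  weight(U=1) = 1/36
  weight(U=2) = 1/36
Total weight = 1/9 + 1/36 + 1/36 = 1/6
P(U=0 | obs) = 1/9 / 1/6 = 2/3
P(U=1 | obs) = 1/36 / 1/6 = 1/6
P(U=2 | obs) = 1/36 / 1/6 = 1/6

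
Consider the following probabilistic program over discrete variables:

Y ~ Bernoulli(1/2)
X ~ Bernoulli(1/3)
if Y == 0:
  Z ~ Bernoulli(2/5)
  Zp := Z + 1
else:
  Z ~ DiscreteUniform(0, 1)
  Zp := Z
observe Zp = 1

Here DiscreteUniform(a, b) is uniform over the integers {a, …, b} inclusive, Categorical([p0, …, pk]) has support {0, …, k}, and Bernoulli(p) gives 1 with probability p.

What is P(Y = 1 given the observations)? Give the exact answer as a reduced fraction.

Enumerate traces; 4 have nonzero weight after conditioning:
  (Y=0, X=0, Z=0) weight 1/5
  (Y=0, X=1, Z=0) weight 1/10
  (Y=1, X=0, Z=1) weight 1/6
  (Y=1, X=1, Z=1) weight 1/12
Group by Y:
  weight(Y=0) = 3/10
  weight(Y=1) = 1/4
Total weight = 3/10 + 1/4 = 11/20
P(Y=0 | obs) = 3/10 / 11/20 = 6/11
P(Y=1 | obs) = 1/4 / 11/20 = 5/11

P(Y = 1 | obs) = 5/11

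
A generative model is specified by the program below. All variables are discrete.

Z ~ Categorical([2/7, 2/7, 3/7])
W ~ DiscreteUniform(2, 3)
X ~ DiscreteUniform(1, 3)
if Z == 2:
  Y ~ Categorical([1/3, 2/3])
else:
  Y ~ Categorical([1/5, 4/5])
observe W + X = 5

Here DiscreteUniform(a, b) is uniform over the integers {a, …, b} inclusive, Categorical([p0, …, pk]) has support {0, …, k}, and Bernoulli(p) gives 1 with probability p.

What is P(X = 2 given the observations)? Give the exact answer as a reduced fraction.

P(X = 2 | obs) = 1/2

Enumerate traces; 12 have nonzero weight after conditioning:
  (Z=0, W=2, X=3, Y=0) weight 1/105
  (Z=0, W=2, X=3, Y=1) weight 4/105
  (Z=0, W=3, X=2, Y=0) weight 1/105
  (Z=0, W=3, X=2, Y=1) weight 4/105
  (Z=1, W=2, X=3, Y=0) weight 1/105
  (Z=1, W=2, X=3, Y=1) weight 4/105
  (Z=1, W=3, X=2, Y=0) weight 1/105
  (Z=1, W=3, X=2, Y=1) weight 4/105
  … 4 more
Group by X:
  weight(X=2) = 1/6
  weight(X=3) = 1/6
Total weight = 1/6 + 1/6 = 1/3
P(X=2 | obs) = 1/6 / 1/3 = 1/2
P(X=3 | obs) = 1/6 / 1/3 = 1/2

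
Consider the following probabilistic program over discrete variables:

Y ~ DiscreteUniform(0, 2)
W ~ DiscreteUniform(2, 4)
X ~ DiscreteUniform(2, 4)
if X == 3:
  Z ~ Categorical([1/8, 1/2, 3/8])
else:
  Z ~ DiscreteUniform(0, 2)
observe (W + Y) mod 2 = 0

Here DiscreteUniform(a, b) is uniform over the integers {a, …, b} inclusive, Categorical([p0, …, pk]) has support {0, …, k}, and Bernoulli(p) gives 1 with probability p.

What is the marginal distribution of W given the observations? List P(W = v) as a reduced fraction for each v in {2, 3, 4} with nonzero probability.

P(W=2) = 2/5, P(W=3) = 1/5, P(W=4) = 2/5

Enumerate traces; 45 have nonzero weight after conditioning:
  (Y=0, W=2, X=2, Z=0) weight 1/81
  (Y=0, W=2, X=2, Z=1) weight 1/81
  (Y=0, W=2, X=2, Z=2) weight 1/81
  (Y=0, W=2, X=3, Z=0) weight 1/216
  (Y=0, W=2, X=3, Z=1) weight 1/54
  (Y=0, W=2, X=3, Z=2) weight 1/72
  (Y=0, W=2, X=4, Z=0) weight 1/81
  (Y=0, W=2, X=4, Z=1) weight 1/81
  (Y=0, W=4, X=2, Z=0) weight 1/81
  (Y=1, W=3, X=2, Z=0) weight 1/81
  … 35 more
Group by W:
  weight(W=2) = 2/9
  weight(W=3) = 1/9
  weight(W=4) = 2/9
Total weight = 2/9 + 1/9 + 2/9 = 5/9
P(W=2 | obs) = 2/9 / 5/9 = 2/5
P(W=3 | obs) = 1/9 / 5/9 = 1/5
P(W=4 | obs) = 2/9 / 5/9 = 2/5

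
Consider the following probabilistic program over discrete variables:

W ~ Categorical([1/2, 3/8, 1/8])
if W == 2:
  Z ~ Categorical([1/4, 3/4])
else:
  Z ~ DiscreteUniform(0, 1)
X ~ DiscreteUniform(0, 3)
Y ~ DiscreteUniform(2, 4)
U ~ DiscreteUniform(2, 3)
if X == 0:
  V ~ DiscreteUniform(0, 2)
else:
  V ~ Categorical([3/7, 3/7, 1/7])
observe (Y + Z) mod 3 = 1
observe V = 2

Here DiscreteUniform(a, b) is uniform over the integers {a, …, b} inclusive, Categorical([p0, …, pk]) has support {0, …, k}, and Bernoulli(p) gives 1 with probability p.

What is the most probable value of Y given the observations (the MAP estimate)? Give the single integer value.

Enumerate traces; 48 have nonzero weight after conditioning:
  (W=0, Z=0, X=0, Y=4, U=2, V=2) weight 1/288
  (W=0, Z=0, X=0, Y=4, U=3, V=2) weight 1/288
  (W=0, Z=0, X=1, Y=4, U=2, V=2) weight 1/672
  (W=0, Z=0, X=1, Y=4, U=3, V=2) weight 1/672
  (W=0, Z=0, X=2, Y=4, U=2, V=2) weight 1/672
  (W=0, Z=0, X=2, Y=4, U=3, V=2) weight 1/672
  (W=0, Z=0, X=3, Y=4, U=2, V=2) weight 1/672
  (W=0, Z=0, X=3, Y=4, U=3, V=2) weight 1/672
  (W=0, Z=1, X=0, Y=3, U=2, V=2) weight 1/288
  … 39 more
Group by Y:
  weight(Y=3) = 17/504
  weight(Y=4) = 5/168
Total weight = 17/504 + 5/168 = 4/63
P(Y=3 | obs) = 17/504 / 4/63 = 17/32
P(Y=4 | obs) = 5/168 / 4/63 = 15/32
argmax = 3

argmax_v P(Y = v | obs) = 3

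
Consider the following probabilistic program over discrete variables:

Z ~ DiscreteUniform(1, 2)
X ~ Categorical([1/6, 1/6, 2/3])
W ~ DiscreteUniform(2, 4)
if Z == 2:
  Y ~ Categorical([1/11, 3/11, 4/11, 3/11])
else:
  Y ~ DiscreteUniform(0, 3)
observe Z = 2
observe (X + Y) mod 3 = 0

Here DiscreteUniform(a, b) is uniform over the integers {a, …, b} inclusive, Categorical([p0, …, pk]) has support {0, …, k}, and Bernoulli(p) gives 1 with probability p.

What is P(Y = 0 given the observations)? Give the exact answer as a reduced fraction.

Enumerate traces; 12 have nonzero weight after conditioning:
  (Z=2, X=0, W=2, Y=0) weight 1/396
  (Z=2, X=0, W=2, Y=3) weight 1/132
  (Z=2, X=0, W=3, Y=0) weight 1/396
  (Z=2, X=0, W=3, Y=3) weight 1/132
  (Z=2, X=0, W=4, Y=0) weight 1/396
  (Z=2, X=0, W=4, Y=3) weight 1/132
  (Z=2, X=1, W=2, Y=2) weight 1/99
  (Z=2, X=1, W=3, Y=2) weight 1/99
  (Z=2, X=2, W=2, Y=1) weight 1/33
  … 3 more
Group by Y:
  weight(Y=0) = 1/132
  weight(Y=1) = 1/11
  weight(Y=2) = 1/33
  weight(Y=3) = 1/44
Total weight = 1/132 + 1/11 + 1/33 + 1/44 = 5/33
P(Y=0 | obs) = 1/132 / 5/33 = 1/20
P(Y=1 | obs) = 1/11 / 5/33 = 3/5
P(Y=2 | obs) = 1/33 / 5/33 = 1/5
P(Y=3 | obs) = 1/44 / 5/33 = 3/20

P(Y = 0 | obs) = 1/20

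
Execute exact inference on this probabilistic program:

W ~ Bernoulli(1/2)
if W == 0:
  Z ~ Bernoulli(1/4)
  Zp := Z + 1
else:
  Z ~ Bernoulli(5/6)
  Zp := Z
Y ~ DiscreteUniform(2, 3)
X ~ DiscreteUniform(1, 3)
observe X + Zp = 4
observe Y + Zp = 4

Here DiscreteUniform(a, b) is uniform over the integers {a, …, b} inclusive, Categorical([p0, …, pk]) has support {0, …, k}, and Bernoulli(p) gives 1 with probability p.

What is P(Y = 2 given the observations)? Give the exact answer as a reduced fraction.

Enumerate traces; 3 have nonzero weight after conditioning:
  (W=0, Z=0, Y=3, X=3) weight 1/16
  (W=0, Z=1, Y=2, X=2) weight 1/48
  (W=1, Z=1, Y=3, X=3) weight 5/72
Group by Y:
  weight(Y=2) = 1/48
  weight(Y=3) = 19/144
Total weight = 1/48 + 19/144 = 11/72
P(Y=2 | obs) = 1/48 / 11/72 = 3/22
P(Y=3 | obs) = 19/144 / 11/72 = 19/22

P(Y = 2 | obs) = 3/22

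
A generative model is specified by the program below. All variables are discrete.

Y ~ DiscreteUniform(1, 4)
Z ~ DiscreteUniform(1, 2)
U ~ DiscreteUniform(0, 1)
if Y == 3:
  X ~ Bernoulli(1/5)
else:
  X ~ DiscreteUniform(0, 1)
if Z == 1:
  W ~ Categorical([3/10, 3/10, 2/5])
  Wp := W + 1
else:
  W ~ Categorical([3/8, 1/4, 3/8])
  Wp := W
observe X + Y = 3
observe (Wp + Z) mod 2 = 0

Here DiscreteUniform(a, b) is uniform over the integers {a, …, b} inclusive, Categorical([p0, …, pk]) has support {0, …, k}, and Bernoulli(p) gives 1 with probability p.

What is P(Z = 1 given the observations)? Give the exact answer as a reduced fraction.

P(Z = 1 | obs) = 14/29

Enumerate traces; 16 have nonzero weight after conditioning:
  (Y=2, Z=1, U=0, X=1, W=0) weight 3/320
  (Y=2, Z=1, U=0, X=1, W=2) weight 1/80
  (Y=2, Z=1, U=1, X=1, W=0) weight 3/320
  (Y=2, Z=1, U=1, X=1, W=2) weight 1/80
  (Y=2, Z=2, U=0, X=1, W=0) weight 3/256
  (Y=2, Z=2, U=0, X=1, W=2) weight 3/256
  (Y=2, Z=2, U=1, X=1, W=0) weight 3/256
  (Y=2, Z=2, U=1, X=1, W=2) weight 3/256
  … 8 more
Group by Z:
  weight(Z=1) = 91/800
  weight(Z=2) = 39/320
Total weight = 91/800 + 39/320 = 377/1600
P(Z=1 | obs) = 91/800 / 377/1600 = 14/29
P(Z=2 | obs) = 39/320 / 377/1600 = 15/29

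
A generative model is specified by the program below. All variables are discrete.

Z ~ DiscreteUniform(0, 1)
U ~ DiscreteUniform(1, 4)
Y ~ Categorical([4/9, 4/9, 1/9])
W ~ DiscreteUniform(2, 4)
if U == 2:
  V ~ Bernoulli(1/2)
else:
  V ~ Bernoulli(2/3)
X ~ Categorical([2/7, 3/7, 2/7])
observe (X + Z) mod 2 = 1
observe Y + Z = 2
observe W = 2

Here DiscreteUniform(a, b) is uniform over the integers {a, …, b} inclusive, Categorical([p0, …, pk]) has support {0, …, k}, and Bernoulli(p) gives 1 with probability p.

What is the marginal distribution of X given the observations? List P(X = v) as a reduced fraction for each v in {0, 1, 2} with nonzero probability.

Enumerate traces; 24 have nonzero weight after conditioning:
  (Z=0, U=1, Y=2, W=2, V=0, X=1) weight 1/1512
  (Z=0, U=1, Y=2, W=2, V=1, X=1) weight 1/756
  (Z=0, U=2, Y=2, W=2, V=0, X=1) weight 1/1008
  (Z=0, U=2, Y=2, W=2, V=1, X=1) weight 1/1008
  (Z=0, U=3, Y=2, W=2, V=0, X=1) weight 1/1512
  (Z=0, U=3, Y=2, W=2, V=1, X=1) weight 1/756
  (Z=0, U=4, Y=2, W=2, V=0, X=1) weight 1/1512
  (Z=0, U=4, Y=2, W=2, V=1, X=1) weight 1/756
  (Z=1, U=1, Y=1, W=2, V=0, X=0) weight 1/567
  (Z=1, U=1, Y=1, W=2, V=0, X=2) weight 1/567
  … 14 more
Group by X:
  weight(X=0) = 4/189
  weight(X=1) = 1/126
  weight(X=2) = 4/189
Total weight = 4/189 + 1/126 + 4/189 = 19/378
P(X=0 | obs) = 4/189 / 19/378 = 8/19
P(X=1 | obs) = 1/126 / 19/378 = 3/19
P(X=2 | obs) = 4/189 / 19/378 = 8/19

P(X=0) = 8/19, P(X=1) = 3/19, P(X=2) = 8/19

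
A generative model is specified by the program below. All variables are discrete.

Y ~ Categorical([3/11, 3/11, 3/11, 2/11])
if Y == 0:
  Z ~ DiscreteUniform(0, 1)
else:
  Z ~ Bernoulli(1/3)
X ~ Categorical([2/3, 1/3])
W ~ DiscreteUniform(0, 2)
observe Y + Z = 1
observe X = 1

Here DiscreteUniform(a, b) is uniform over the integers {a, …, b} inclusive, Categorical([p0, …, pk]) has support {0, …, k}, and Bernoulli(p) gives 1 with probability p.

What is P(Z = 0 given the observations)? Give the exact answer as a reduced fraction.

Enumerate traces; 6 have nonzero weight after conditioning:
  (Y=0, Z=1, X=1, W=0) weight 1/66
  (Y=0, Z=1, X=1, W=1) weight 1/66
  (Y=0, Z=1, X=1, W=2) weight 1/66
  (Y=1, Z=0, X=1, W=0) weight 2/99
  (Y=1, Z=0, X=1, W=1) weight 2/99
  (Y=1, Z=0, X=1, W=2) weight 2/99
Group by Z:
  weight(Z=0) = 2/33
  weight(Z=1) = 1/22
Total weight = 2/33 + 1/22 = 7/66
P(Z=0 | obs) = 2/33 / 7/66 = 4/7
P(Z=1 | obs) = 1/22 / 7/66 = 3/7

P(Z = 0 | obs) = 4/7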